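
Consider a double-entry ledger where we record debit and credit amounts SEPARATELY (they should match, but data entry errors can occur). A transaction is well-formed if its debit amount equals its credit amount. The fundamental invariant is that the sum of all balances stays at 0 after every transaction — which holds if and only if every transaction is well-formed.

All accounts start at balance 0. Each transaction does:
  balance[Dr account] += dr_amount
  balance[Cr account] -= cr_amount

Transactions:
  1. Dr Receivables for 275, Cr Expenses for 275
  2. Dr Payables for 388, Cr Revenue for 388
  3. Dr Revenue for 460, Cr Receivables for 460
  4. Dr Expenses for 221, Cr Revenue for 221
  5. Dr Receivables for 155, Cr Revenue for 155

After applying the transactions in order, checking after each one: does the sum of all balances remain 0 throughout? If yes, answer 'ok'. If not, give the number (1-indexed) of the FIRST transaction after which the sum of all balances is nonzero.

After txn 1: dr=275 cr=275 sum_balances=0
After txn 2: dr=388 cr=388 sum_balances=0
After txn 3: dr=460 cr=460 sum_balances=0
After txn 4: dr=221 cr=221 sum_balances=0
After txn 5: dr=155 cr=155 sum_balances=0

Answer: ok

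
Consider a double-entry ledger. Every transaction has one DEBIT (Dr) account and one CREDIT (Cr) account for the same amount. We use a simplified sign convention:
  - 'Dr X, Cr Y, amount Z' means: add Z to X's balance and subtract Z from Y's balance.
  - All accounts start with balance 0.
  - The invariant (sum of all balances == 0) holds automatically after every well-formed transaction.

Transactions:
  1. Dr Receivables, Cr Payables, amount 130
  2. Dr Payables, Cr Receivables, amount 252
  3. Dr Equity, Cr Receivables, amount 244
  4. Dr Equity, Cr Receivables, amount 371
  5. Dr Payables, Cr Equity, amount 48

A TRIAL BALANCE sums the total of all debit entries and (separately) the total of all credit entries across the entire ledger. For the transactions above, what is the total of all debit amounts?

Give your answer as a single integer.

Txn 1: debit+=130
Txn 2: debit+=252
Txn 3: debit+=244
Txn 4: debit+=371
Txn 5: debit+=48
Total debits = 1045

Answer: 1045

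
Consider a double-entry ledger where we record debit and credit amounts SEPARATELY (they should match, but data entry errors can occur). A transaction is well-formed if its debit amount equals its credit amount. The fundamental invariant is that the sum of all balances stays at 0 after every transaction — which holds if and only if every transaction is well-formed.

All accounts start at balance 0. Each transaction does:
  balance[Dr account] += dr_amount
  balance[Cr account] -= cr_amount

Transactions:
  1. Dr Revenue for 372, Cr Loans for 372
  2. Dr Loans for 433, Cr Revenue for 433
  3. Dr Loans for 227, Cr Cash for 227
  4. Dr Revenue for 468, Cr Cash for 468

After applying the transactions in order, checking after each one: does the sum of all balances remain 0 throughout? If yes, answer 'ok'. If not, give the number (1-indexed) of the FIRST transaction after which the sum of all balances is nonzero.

After txn 1: dr=372 cr=372 sum_balances=0
After txn 2: dr=433 cr=433 sum_balances=0
After txn 3: dr=227 cr=227 sum_balances=0
After txn 4: dr=468 cr=468 sum_balances=0

Answer: ok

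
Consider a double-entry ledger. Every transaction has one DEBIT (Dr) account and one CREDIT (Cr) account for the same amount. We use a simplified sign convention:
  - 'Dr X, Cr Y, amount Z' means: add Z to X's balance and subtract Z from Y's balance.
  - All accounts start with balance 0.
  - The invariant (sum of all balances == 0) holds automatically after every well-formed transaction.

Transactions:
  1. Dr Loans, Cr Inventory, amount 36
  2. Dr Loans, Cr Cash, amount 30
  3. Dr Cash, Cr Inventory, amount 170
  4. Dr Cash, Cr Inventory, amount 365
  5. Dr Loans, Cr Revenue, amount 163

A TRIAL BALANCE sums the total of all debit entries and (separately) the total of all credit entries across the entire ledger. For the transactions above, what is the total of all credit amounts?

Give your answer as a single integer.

Answer: 764

Derivation:
Txn 1: credit+=36
Txn 2: credit+=30
Txn 3: credit+=170
Txn 4: credit+=365
Txn 5: credit+=163
Total credits = 764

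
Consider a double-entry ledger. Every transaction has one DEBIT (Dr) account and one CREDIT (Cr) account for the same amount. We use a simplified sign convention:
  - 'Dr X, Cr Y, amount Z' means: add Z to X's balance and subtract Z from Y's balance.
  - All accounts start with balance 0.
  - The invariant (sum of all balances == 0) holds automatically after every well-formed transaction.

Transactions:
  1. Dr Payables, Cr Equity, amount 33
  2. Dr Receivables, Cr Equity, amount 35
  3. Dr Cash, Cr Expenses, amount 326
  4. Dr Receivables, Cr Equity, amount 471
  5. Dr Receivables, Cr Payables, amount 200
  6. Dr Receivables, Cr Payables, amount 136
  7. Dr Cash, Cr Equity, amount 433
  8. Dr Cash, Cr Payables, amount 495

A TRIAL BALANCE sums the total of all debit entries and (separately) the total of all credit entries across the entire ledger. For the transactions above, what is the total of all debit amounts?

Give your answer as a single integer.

Txn 1: debit+=33
Txn 2: debit+=35
Txn 3: debit+=326
Txn 4: debit+=471
Txn 5: debit+=200
Txn 6: debit+=136
Txn 7: debit+=433
Txn 8: debit+=495
Total debits = 2129

Answer: 2129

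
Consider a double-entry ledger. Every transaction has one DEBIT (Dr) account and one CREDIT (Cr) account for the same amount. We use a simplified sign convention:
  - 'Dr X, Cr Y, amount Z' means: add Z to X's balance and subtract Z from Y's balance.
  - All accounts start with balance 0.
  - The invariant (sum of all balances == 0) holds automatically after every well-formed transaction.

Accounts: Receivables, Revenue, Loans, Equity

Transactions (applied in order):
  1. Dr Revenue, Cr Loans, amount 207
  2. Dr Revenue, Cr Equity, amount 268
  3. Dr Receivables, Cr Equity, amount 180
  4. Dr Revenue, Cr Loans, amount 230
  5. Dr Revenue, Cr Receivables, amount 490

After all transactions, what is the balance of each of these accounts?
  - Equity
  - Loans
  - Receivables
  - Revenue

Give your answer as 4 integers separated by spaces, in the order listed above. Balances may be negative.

Answer: -448 -437 -310 1195

Derivation:
After txn 1 (Dr Revenue, Cr Loans, amount 207): Loans=-207 Revenue=207
After txn 2 (Dr Revenue, Cr Equity, amount 268): Equity=-268 Loans=-207 Revenue=475
After txn 3 (Dr Receivables, Cr Equity, amount 180): Equity=-448 Loans=-207 Receivables=180 Revenue=475
After txn 4 (Dr Revenue, Cr Loans, amount 230): Equity=-448 Loans=-437 Receivables=180 Revenue=705
After txn 5 (Dr Revenue, Cr Receivables, amount 490): Equity=-448 Loans=-437 Receivables=-310 Revenue=1195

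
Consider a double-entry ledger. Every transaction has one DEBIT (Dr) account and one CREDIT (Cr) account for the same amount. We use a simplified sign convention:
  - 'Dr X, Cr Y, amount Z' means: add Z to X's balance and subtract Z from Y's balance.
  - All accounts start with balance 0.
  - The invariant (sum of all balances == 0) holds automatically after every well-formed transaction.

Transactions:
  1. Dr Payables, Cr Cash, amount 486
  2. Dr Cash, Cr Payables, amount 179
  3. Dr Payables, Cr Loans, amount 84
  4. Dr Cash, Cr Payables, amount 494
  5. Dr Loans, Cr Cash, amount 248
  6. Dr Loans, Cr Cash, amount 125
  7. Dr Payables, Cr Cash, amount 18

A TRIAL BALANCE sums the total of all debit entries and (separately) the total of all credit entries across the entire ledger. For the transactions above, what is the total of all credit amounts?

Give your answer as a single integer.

Answer: 1634

Derivation:
Txn 1: credit+=486
Txn 2: credit+=179
Txn 3: credit+=84
Txn 4: credit+=494
Txn 5: credit+=248
Txn 6: credit+=125
Txn 7: credit+=18
Total credits = 1634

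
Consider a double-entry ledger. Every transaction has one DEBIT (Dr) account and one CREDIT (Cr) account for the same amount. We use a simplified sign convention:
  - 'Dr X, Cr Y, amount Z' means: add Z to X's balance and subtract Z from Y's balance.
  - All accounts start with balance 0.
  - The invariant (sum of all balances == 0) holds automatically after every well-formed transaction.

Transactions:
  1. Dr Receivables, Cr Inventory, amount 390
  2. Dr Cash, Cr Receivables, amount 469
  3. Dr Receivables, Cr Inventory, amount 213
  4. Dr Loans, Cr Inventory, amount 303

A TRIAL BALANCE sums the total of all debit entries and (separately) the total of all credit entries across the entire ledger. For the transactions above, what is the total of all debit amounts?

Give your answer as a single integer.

Answer: 1375

Derivation:
Txn 1: debit+=390
Txn 2: debit+=469
Txn 3: debit+=213
Txn 4: debit+=303
Total debits = 1375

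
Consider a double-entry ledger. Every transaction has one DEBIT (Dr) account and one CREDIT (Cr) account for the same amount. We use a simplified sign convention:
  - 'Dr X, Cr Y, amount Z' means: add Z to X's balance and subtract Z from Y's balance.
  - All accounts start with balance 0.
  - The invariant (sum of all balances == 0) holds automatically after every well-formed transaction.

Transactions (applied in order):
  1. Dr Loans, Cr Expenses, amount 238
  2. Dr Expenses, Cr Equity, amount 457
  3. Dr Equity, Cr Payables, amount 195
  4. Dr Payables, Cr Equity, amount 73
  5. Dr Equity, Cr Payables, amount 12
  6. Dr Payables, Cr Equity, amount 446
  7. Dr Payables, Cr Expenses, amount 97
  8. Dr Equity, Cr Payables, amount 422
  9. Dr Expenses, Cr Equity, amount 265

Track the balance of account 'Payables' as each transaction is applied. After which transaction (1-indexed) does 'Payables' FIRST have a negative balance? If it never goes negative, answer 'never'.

Answer: 3

Derivation:
After txn 1: Payables=0
After txn 2: Payables=0
After txn 3: Payables=-195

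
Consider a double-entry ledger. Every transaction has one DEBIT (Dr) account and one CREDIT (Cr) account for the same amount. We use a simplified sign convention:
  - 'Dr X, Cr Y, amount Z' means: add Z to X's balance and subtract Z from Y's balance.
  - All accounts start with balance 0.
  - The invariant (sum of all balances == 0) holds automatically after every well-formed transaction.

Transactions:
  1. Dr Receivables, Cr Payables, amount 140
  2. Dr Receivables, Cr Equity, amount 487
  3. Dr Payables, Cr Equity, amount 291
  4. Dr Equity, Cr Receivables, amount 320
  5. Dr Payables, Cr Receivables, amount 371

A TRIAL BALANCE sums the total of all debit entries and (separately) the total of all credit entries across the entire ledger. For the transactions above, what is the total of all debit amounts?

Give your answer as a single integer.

Answer: 1609

Derivation:
Txn 1: debit+=140
Txn 2: debit+=487
Txn 3: debit+=291
Txn 4: debit+=320
Txn 5: debit+=371
Total debits = 1609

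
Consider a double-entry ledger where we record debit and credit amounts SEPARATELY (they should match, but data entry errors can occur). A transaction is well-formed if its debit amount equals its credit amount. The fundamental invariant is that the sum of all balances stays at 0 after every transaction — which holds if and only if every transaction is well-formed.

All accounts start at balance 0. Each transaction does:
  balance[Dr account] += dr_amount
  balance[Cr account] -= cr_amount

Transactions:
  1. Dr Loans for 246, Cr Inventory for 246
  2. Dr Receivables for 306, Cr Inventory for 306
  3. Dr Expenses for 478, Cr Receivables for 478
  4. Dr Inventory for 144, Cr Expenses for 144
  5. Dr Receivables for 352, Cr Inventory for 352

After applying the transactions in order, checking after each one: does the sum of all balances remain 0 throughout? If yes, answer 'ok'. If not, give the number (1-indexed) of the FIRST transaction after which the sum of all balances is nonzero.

After txn 1: dr=246 cr=246 sum_balances=0
After txn 2: dr=306 cr=306 sum_balances=0
After txn 3: dr=478 cr=478 sum_balances=0
After txn 4: dr=144 cr=144 sum_balances=0
After txn 5: dr=352 cr=352 sum_balances=0

Answer: ok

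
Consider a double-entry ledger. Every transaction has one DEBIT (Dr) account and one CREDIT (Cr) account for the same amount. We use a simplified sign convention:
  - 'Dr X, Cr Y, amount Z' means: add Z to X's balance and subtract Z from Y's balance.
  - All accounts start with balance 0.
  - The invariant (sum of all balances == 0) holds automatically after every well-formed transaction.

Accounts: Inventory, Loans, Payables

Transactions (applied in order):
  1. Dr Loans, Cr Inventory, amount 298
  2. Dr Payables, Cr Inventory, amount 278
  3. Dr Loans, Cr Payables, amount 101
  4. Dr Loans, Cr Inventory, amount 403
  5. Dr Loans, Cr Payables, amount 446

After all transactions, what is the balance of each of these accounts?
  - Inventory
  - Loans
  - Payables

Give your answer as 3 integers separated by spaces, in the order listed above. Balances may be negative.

Answer: -979 1248 -269

Derivation:
After txn 1 (Dr Loans, Cr Inventory, amount 298): Inventory=-298 Loans=298
After txn 2 (Dr Payables, Cr Inventory, amount 278): Inventory=-576 Loans=298 Payables=278
After txn 3 (Dr Loans, Cr Payables, amount 101): Inventory=-576 Loans=399 Payables=177
After txn 4 (Dr Loans, Cr Inventory, amount 403): Inventory=-979 Loans=802 Payables=177
After txn 5 (Dr Loans, Cr Payables, amount 446): Inventory=-979 Loans=1248 Payables=-269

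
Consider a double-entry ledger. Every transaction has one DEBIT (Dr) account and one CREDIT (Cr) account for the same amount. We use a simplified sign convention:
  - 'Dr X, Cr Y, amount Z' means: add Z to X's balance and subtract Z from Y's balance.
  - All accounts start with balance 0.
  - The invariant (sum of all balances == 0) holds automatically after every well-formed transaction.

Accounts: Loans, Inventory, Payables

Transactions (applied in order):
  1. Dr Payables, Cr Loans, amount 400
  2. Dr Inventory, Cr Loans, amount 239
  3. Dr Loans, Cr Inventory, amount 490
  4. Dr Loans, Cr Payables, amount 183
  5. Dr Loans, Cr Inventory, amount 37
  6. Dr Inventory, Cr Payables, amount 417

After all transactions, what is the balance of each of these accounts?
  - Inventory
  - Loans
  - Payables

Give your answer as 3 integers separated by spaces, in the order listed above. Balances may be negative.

Answer: 129 71 -200

Derivation:
After txn 1 (Dr Payables, Cr Loans, amount 400): Loans=-400 Payables=400
After txn 2 (Dr Inventory, Cr Loans, amount 239): Inventory=239 Loans=-639 Payables=400
After txn 3 (Dr Loans, Cr Inventory, amount 490): Inventory=-251 Loans=-149 Payables=400
After txn 4 (Dr Loans, Cr Payables, amount 183): Inventory=-251 Loans=34 Payables=217
After txn 5 (Dr Loans, Cr Inventory, amount 37): Inventory=-288 Loans=71 Payables=217
After txn 6 (Dr Inventory, Cr Payables, amount 417): Inventory=129 Loans=71 Payables=-200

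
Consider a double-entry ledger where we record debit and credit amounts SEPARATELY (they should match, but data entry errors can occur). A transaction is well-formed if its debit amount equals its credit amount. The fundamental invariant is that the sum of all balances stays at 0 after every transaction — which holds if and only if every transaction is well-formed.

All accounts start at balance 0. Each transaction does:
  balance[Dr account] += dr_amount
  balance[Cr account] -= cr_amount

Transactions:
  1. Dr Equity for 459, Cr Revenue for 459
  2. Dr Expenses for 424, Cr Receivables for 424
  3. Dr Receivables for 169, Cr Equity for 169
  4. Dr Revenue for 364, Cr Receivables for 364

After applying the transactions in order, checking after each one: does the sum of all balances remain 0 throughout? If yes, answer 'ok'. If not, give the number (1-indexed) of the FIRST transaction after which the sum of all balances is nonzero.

After txn 1: dr=459 cr=459 sum_balances=0
After txn 2: dr=424 cr=424 sum_balances=0
After txn 3: dr=169 cr=169 sum_balances=0
After txn 4: dr=364 cr=364 sum_balances=0

Answer: ok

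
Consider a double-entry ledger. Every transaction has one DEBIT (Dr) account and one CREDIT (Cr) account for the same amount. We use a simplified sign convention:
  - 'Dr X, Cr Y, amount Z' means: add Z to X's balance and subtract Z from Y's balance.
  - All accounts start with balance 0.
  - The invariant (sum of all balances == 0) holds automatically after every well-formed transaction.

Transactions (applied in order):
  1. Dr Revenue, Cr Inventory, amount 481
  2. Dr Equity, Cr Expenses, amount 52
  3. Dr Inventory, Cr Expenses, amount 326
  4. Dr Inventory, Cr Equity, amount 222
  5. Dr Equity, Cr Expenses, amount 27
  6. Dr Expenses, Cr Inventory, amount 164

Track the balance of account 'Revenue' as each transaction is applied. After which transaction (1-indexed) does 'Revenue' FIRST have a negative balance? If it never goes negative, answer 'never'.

After txn 1: Revenue=481
After txn 2: Revenue=481
After txn 3: Revenue=481
After txn 4: Revenue=481
After txn 5: Revenue=481
After txn 6: Revenue=481

Answer: never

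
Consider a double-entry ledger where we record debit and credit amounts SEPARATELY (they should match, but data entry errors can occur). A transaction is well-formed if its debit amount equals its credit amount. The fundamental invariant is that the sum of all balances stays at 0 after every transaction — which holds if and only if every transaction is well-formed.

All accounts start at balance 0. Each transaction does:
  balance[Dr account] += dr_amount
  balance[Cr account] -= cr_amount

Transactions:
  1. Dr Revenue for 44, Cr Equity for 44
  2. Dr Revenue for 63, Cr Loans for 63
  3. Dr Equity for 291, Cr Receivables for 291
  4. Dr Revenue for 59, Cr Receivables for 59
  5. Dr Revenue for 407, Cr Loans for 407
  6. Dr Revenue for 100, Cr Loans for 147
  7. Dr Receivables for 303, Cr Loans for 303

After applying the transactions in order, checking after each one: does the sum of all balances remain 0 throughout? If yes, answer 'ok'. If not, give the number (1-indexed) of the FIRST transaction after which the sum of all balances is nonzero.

Answer: 6

Derivation:
After txn 1: dr=44 cr=44 sum_balances=0
After txn 2: dr=63 cr=63 sum_balances=0
After txn 3: dr=291 cr=291 sum_balances=0
After txn 4: dr=59 cr=59 sum_balances=0
After txn 5: dr=407 cr=407 sum_balances=0
After txn 6: dr=100 cr=147 sum_balances=-47
After txn 7: dr=303 cr=303 sum_balances=-47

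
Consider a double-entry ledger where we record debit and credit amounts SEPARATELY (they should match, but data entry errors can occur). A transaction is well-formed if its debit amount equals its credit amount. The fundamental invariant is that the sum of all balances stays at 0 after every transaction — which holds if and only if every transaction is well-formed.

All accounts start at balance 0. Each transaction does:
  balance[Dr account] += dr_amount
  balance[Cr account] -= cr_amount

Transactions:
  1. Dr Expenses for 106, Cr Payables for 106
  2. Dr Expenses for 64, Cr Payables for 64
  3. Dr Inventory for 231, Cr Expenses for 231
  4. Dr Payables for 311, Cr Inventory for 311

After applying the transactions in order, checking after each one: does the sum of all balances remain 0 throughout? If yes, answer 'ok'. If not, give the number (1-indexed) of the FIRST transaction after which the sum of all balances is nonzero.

Answer: ok

Derivation:
After txn 1: dr=106 cr=106 sum_balances=0
After txn 2: dr=64 cr=64 sum_balances=0
After txn 3: dr=231 cr=231 sum_balances=0
After txn 4: dr=311 cr=311 sum_balances=0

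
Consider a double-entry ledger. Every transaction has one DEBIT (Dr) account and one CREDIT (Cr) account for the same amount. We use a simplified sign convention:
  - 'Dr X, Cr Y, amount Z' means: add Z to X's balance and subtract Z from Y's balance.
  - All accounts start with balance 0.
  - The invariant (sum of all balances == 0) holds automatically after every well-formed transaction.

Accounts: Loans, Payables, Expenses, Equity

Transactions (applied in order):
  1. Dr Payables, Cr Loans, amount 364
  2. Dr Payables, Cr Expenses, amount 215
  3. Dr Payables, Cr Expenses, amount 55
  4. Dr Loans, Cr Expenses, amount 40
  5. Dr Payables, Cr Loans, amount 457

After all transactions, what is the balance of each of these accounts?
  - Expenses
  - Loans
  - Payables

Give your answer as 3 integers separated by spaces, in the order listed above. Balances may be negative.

Answer: -310 -781 1091

Derivation:
After txn 1 (Dr Payables, Cr Loans, amount 364): Loans=-364 Payables=364
After txn 2 (Dr Payables, Cr Expenses, amount 215): Expenses=-215 Loans=-364 Payables=579
After txn 3 (Dr Payables, Cr Expenses, amount 55): Expenses=-270 Loans=-364 Payables=634
After txn 4 (Dr Loans, Cr Expenses, amount 40): Expenses=-310 Loans=-324 Payables=634
After txn 5 (Dr Payables, Cr Loans, amount 457): Expenses=-310 Loans=-781 Payables=1091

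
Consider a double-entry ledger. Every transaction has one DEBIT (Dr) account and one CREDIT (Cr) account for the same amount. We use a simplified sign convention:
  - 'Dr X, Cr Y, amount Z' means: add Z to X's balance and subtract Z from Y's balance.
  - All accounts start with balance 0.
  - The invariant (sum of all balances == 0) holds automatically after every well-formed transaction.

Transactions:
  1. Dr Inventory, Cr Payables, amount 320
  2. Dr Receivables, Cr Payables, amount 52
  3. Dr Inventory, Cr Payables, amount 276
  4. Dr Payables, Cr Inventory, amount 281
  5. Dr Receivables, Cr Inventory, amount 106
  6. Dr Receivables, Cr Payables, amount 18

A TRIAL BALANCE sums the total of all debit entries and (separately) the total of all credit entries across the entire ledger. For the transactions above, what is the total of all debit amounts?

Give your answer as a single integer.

Answer: 1053

Derivation:
Txn 1: debit+=320
Txn 2: debit+=52
Txn 3: debit+=276
Txn 4: debit+=281
Txn 5: debit+=106
Txn 6: debit+=18
Total debits = 1053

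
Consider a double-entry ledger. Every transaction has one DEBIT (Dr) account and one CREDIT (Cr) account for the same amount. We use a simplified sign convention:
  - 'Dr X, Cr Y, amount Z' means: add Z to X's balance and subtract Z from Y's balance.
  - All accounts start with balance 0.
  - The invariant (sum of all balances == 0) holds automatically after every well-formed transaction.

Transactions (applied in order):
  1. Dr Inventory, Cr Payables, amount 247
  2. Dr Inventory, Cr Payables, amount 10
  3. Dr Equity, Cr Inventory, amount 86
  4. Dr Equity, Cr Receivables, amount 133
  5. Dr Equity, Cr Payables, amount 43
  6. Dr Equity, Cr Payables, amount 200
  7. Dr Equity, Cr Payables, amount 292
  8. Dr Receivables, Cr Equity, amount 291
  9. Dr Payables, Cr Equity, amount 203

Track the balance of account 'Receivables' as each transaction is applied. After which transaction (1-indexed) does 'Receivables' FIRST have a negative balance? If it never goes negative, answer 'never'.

Answer: 4

Derivation:
After txn 1: Receivables=0
After txn 2: Receivables=0
After txn 3: Receivables=0
After txn 4: Receivables=-133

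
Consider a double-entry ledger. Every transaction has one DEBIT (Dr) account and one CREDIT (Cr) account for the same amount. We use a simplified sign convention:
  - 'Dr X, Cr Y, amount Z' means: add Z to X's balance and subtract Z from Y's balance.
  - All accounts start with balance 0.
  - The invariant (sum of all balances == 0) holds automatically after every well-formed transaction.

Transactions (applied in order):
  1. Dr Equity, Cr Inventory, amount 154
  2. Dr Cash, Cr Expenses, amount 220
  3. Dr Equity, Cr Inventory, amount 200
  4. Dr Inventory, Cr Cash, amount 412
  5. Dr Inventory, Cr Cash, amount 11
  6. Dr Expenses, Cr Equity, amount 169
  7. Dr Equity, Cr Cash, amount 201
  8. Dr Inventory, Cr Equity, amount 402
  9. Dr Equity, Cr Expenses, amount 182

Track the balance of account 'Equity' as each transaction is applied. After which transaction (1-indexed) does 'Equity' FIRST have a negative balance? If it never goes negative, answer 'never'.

After txn 1: Equity=154
After txn 2: Equity=154
After txn 3: Equity=354
After txn 4: Equity=354
After txn 5: Equity=354
After txn 6: Equity=185
After txn 7: Equity=386
After txn 8: Equity=-16

Answer: 8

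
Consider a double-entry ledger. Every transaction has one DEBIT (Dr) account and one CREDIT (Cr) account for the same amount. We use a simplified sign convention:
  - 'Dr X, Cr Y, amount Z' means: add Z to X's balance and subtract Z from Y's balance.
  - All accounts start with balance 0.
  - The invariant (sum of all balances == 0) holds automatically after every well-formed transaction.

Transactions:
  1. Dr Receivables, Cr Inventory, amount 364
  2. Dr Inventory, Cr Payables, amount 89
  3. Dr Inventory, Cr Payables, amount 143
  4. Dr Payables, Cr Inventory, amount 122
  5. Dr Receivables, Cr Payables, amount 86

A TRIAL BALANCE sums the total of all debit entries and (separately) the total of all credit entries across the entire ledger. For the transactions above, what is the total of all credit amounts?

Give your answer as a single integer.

Txn 1: credit+=364
Txn 2: credit+=89
Txn 3: credit+=143
Txn 4: credit+=122
Txn 5: credit+=86
Total credits = 804

Answer: 804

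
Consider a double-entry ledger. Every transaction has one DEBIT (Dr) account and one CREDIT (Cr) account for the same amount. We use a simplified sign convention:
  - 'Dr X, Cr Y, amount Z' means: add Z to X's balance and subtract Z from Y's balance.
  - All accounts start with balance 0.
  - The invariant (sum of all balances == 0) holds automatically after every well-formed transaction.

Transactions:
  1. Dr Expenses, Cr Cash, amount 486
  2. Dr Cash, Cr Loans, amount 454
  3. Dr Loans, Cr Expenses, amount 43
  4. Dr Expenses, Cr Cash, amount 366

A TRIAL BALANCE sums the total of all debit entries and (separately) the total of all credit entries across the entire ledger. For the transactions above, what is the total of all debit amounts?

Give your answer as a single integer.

Answer: 1349

Derivation:
Txn 1: debit+=486
Txn 2: debit+=454
Txn 3: debit+=43
Txn 4: debit+=366
Total debits = 1349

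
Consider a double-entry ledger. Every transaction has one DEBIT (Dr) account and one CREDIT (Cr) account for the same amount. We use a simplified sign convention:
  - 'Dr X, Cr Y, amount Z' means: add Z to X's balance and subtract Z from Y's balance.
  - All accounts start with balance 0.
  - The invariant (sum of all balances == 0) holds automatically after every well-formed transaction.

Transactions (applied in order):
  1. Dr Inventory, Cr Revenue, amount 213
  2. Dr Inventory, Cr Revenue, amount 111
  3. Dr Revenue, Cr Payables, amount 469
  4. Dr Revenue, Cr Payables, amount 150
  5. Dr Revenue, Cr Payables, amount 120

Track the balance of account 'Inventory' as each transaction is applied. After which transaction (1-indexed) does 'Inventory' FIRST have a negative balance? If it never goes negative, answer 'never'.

After txn 1: Inventory=213
After txn 2: Inventory=324
After txn 3: Inventory=324
After txn 4: Inventory=324
After txn 5: Inventory=324

Answer: never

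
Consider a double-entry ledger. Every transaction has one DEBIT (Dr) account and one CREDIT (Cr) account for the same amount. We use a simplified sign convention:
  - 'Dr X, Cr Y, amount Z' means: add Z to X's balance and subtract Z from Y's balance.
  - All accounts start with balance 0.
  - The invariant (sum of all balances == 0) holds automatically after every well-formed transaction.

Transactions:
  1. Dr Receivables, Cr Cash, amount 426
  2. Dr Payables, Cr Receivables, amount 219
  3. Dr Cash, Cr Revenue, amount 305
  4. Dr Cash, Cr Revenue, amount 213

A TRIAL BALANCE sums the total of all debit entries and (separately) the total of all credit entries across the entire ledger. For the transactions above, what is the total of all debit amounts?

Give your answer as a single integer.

Txn 1: debit+=426
Txn 2: debit+=219
Txn 3: debit+=305
Txn 4: debit+=213
Total debits = 1163

Answer: 1163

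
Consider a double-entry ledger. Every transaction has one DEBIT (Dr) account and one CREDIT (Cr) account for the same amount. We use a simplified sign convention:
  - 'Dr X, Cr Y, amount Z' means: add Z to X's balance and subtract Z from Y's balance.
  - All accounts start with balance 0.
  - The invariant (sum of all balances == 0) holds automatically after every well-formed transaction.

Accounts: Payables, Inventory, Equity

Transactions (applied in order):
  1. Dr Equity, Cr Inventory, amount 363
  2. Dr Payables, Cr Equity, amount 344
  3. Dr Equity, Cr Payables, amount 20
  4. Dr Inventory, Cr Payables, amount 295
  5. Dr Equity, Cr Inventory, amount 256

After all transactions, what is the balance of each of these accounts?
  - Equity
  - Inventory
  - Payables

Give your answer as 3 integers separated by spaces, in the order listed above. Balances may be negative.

Answer: 295 -324 29

Derivation:
After txn 1 (Dr Equity, Cr Inventory, amount 363): Equity=363 Inventory=-363
After txn 2 (Dr Payables, Cr Equity, amount 344): Equity=19 Inventory=-363 Payables=344
After txn 3 (Dr Equity, Cr Payables, amount 20): Equity=39 Inventory=-363 Payables=324
After txn 4 (Dr Inventory, Cr Payables, amount 295): Equity=39 Inventory=-68 Payables=29
After txn 5 (Dr Equity, Cr Inventory, amount 256): Equity=295 Inventory=-324 Payables=29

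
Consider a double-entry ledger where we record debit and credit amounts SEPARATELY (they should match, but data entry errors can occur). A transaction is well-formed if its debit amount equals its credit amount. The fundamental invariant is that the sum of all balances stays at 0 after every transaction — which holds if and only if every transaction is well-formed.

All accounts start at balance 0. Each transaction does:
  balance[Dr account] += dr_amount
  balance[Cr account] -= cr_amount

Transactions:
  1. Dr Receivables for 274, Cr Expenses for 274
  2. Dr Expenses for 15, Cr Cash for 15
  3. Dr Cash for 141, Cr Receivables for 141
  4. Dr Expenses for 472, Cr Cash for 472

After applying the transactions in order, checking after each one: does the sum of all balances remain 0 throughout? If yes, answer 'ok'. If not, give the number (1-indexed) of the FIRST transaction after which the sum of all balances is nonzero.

Answer: ok

Derivation:
After txn 1: dr=274 cr=274 sum_balances=0
After txn 2: dr=15 cr=15 sum_balances=0
After txn 3: dr=141 cr=141 sum_balances=0
After txn 4: dr=472 cr=472 sum_balances=0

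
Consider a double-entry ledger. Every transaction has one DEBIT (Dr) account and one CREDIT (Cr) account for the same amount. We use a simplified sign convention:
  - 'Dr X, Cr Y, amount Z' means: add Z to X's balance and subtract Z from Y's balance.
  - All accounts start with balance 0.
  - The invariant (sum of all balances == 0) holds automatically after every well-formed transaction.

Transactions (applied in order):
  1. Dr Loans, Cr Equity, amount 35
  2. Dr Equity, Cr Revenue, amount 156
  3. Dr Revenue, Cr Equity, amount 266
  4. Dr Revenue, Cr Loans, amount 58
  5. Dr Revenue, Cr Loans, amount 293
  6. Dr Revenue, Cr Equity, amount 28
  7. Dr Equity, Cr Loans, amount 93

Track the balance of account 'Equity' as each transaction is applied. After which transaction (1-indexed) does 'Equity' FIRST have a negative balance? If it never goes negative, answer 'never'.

After txn 1: Equity=-35

Answer: 1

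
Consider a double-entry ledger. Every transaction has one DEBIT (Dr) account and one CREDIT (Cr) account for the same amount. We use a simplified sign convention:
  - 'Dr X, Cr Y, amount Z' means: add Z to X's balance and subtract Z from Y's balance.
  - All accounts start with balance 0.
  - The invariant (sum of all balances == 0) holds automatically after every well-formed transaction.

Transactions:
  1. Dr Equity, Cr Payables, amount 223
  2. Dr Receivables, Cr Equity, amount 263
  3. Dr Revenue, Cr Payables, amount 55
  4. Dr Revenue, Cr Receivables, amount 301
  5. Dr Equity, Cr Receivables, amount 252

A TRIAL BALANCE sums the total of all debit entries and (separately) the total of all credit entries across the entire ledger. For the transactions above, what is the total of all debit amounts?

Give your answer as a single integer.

Txn 1: debit+=223
Txn 2: debit+=263
Txn 3: debit+=55
Txn 4: debit+=301
Txn 5: debit+=252
Total debits = 1094

Answer: 1094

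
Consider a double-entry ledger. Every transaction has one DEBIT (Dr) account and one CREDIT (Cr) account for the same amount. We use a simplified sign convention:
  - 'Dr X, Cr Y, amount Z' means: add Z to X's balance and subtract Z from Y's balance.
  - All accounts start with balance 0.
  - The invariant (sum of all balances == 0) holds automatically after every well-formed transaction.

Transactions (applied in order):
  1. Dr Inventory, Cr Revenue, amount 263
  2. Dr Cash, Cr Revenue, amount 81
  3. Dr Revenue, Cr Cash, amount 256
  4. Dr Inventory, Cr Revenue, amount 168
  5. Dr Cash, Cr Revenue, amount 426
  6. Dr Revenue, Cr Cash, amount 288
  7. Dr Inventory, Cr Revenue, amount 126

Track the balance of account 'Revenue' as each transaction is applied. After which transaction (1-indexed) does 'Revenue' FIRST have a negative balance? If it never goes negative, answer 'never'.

After txn 1: Revenue=-263

Answer: 1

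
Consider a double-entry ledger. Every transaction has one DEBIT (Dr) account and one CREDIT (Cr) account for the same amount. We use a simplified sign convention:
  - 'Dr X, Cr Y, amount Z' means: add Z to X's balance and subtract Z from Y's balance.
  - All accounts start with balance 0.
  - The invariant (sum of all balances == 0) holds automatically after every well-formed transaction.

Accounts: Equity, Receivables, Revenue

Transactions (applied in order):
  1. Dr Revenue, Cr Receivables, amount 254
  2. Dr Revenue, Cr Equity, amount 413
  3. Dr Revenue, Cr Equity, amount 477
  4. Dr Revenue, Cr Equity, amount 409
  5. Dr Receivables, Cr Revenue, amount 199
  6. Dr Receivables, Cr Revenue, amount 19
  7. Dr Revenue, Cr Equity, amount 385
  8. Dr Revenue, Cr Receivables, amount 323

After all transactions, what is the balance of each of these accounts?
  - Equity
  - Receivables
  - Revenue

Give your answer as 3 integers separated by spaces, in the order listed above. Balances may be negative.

Answer: -1684 -359 2043

Derivation:
After txn 1 (Dr Revenue, Cr Receivables, amount 254): Receivables=-254 Revenue=254
After txn 2 (Dr Revenue, Cr Equity, amount 413): Equity=-413 Receivables=-254 Revenue=667
After txn 3 (Dr Revenue, Cr Equity, amount 477): Equity=-890 Receivables=-254 Revenue=1144
After txn 4 (Dr Revenue, Cr Equity, amount 409): Equity=-1299 Receivables=-254 Revenue=1553
After txn 5 (Dr Receivables, Cr Revenue, amount 199): Equity=-1299 Receivables=-55 Revenue=1354
After txn 6 (Dr Receivables, Cr Revenue, amount 19): Equity=-1299 Receivables=-36 Revenue=1335
After txn 7 (Dr Revenue, Cr Equity, amount 385): Equity=-1684 Receivables=-36 Revenue=1720
After txn 8 (Dr Revenue, Cr Receivables, amount 323): Equity=-1684 Receivables=-359 Revenue=2043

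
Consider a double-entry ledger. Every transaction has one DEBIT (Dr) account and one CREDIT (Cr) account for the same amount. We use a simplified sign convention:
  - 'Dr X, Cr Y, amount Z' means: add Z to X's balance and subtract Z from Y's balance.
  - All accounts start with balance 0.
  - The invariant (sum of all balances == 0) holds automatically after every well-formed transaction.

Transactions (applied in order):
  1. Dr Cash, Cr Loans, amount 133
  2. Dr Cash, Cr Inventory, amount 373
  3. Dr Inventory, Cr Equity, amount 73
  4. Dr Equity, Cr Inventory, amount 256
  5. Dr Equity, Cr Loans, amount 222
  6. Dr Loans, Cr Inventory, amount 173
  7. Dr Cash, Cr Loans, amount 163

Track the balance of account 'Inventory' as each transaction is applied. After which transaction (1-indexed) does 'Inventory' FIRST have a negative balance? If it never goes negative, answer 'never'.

After txn 1: Inventory=0
After txn 2: Inventory=-373

Answer: 2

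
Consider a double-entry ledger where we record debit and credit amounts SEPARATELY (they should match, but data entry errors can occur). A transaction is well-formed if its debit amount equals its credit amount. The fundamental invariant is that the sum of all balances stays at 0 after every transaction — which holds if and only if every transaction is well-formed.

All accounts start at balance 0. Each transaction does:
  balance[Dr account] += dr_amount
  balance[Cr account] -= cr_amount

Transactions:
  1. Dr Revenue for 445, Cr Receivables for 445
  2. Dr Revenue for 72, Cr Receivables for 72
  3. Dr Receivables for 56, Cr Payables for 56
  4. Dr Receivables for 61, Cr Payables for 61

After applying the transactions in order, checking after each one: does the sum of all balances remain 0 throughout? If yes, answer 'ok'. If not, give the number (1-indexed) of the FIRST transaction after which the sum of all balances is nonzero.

Answer: ok

Derivation:
After txn 1: dr=445 cr=445 sum_balances=0
After txn 2: dr=72 cr=72 sum_balances=0
After txn 3: dr=56 cr=56 sum_balances=0
After txn 4: dr=61 cr=61 sum_balances=0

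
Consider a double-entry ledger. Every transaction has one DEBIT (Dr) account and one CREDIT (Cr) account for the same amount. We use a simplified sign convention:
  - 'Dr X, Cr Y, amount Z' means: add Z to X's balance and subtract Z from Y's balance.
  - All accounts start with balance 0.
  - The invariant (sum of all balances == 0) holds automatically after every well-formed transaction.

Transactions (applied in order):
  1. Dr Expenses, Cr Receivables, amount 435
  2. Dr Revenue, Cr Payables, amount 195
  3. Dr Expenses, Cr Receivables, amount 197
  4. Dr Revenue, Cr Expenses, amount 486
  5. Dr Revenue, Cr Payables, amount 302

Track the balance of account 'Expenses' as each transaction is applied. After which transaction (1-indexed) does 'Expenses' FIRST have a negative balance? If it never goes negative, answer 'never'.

Answer: never

Derivation:
After txn 1: Expenses=435
After txn 2: Expenses=435
After txn 3: Expenses=632
After txn 4: Expenses=146
After txn 5: Expenses=146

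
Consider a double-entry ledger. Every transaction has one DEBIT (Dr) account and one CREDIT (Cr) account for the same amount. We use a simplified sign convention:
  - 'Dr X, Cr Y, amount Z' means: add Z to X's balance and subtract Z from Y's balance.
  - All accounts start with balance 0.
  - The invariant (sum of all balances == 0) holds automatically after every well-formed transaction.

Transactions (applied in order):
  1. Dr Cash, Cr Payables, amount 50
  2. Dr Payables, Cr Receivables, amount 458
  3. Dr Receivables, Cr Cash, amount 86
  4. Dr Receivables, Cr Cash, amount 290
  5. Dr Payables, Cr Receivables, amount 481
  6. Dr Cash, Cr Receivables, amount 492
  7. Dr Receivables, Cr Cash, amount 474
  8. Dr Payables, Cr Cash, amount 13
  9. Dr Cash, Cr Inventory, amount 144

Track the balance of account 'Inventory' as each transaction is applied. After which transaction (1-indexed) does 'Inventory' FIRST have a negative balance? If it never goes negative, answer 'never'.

Answer: 9

Derivation:
After txn 1: Inventory=0
After txn 2: Inventory=0
After txn 3: Inventory=0
After txn 4: Inventory=0
After txn 5: Inventory=0
After txn 6: Inventory=0
After txn 7: Inventory=0
After txn 8: Inventory=0
After txn 9: Inventory=-144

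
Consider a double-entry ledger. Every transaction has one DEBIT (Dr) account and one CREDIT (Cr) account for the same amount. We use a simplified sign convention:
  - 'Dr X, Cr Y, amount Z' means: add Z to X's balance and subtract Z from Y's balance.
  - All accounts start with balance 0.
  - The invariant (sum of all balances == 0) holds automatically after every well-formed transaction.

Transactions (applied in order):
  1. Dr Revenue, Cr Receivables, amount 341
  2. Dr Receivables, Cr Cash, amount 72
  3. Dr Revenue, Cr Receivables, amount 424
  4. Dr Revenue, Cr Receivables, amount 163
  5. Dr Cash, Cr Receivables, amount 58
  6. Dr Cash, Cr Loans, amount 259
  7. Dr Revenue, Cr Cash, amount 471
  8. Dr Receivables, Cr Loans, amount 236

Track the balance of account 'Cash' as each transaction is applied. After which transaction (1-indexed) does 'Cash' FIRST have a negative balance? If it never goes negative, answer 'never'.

Answer: 2

Derivation:
After txn 1: Cash=0
After txn 2: Cash=-72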